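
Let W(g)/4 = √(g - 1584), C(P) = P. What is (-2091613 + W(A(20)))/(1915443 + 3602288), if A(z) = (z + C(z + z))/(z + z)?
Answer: -2091613/5517731 + 2*I*√6330/5517731 ≈ -0.37907 + 2.8838e-5*I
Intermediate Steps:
A(z) = 3/2 (A(z) = (z + (z + z))/(z + z) = (z + 2*z)/((2*z)) = (3*z)*(1/(2*z)) = 3/2)
W(g) = 4*√(-1584 + g) (W(g) = 4*√(g - 1584) = 4*√(-1584 + g))
(-2091613 + W(A(20)))/(1915443 + 3602288) = (-2091613 + 4*√(-1584 + 3/2))/(1915443 + 3602288) = (-2091613 + 4*√(-3165/2))/5517731 = (-2091613 + 4*(I*√6330/2))*(1/5517731) = (-2091613 + 2*I*√6330)*(1/5517731) = -2091613/5517731 + 2*I*√6330/5517731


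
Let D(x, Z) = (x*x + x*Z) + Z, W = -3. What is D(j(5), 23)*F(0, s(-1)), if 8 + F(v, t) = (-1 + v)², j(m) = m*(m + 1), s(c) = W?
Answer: -11291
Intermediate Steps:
s(c) = -3
j(m) = m*(1 + m)
D(x, Z) = Z + x² + Z*x (D(x, Z) = (x² + Z*x) + Z = Z + x² + Z*x)
F(v, t) = -8 + (-1 + v)²
D(j(5), 23)*F(0, s(-1)) = (23 + (5*(1 + 5))² + 23*(5*(1 + 5)))*(-8 + (-1 + 0)²) = (23 + (5*6)² + 23*(5*6))*(-8 + (-1)²) = (23 + 30² + 23*30)*(-8 + 1) = (23 + 900 + 690)*(-7) = 1613*(-7) = -11291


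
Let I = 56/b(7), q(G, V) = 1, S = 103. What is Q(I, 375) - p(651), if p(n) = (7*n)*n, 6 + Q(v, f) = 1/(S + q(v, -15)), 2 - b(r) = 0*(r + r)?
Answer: -308527751/104 ≈ -2.9666e+6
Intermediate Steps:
b(r) = 2 (b(r) = 2 - 0*(r + r) = 2 - 0*2*r = 2 - 1*0 = 2 + 0 = 2)
I = 28 (I = 56/2 = 56*(½) = 28)
Q(v, f) = -623/104 (Q(v, f) = -6 + 1/(103 + 1) = -6 + 1/104 = -623/104)
p(n) = 7*n²
Q(I, 375) - p(651) = -623/104 - 7*651² = -623/104 - 7*423801 = -623/104 - 1*2966607 = -623/104 - 2966607 = -308527751/104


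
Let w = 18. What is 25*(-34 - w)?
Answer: -1300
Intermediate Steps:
25*(-34 - w) = 25*(-34 - 1*18) = 25*(-34 - 18) = 25*(-52) = -1300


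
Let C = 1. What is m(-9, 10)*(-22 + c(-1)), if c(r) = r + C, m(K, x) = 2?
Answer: -44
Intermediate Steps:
c(r) = 1 + r (c(r) = r + 1 = 1 + r)
m(-9, 10)*(-22 + c(-1)) = 2*(-22 + (1 - 1)) = 2*(-22 + 0) = 2*(-22) = -44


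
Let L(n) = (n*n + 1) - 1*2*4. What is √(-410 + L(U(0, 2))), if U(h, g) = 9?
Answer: 4*I*√21 ≈ 18.33*I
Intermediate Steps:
L(n) = -7 + n² (L(n) = (n² + 1) - 2*4 = (1 + n²) - 8 = -7 + n²)
√(-410 + L(U(0, 2))) = √(-410 + (-7 + 9²)) = √(-410 + (-7 + 81)) = √(-410 + 74) = √(-336) = 4*I*√21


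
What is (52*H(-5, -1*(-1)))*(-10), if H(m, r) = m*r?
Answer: 2600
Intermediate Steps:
(52*H(-5, -1*(-1)))*(-10) = (52*(-(-5)*(-1)))*(-10) = (52*(-5*1))*(-10) = (52*(-5))*(-10) = -260*(-10) = 2600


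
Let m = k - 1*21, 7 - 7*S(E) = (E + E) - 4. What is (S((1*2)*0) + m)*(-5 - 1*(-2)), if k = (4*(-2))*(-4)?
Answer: -264/7 ≈ -37.714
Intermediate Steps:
k = 32 (k = -8*(-4) = 32)
S(E) = 11/7 - 2*E/7 (S(E) = 1 - ((E + E) - 4)/7 = 1 - (2*E - 4)/7 = 1 - (-4 + 2*E)/7 = 1 + (4/7 - 2*E/7) = 11/7 - 2*E/7)
m = 11 (m = 32 - 1*21 = 32 - 21 = 11)
(S((1*2)*0) + m)*(-5 - 1*(-2)) = ((11/7 - 2*1*2*0/7) + 11)*(-5 - 1*(-2)) = ((11/7 - 4*0/7) + 11)*(-5 + 2) = ((11/7 - 2/7*0) + 11)*(-3) = ((11/7 + 0) + 11)*(-3) = (11/7 + 11)*(-3) = (88/7)*(-3) = -264/7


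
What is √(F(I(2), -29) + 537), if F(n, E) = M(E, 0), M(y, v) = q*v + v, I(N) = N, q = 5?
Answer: √537 ≈ 23.173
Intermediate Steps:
M(y, v) = 6*v (M(y, v) = 5*v + v = 6*v)
F(n, E) = 0 (F(n, E) = 6*0 = 0)
√(F(I(2), -29) + 537) = √(0 + 537) = √537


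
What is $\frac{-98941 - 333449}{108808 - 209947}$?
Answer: $\frac{144130}{33713} \approx 4.2752$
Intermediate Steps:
$\frac{-98941 - 333449}{108808 - 209947} = - \frac{432390}{-101139} = \left(-432390\right) \left(- \frac{1}{101139}\right) = \frac{144130}{33713}$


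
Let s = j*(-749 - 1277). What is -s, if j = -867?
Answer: -1756542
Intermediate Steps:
s = 1756542 (s = -867*(-749 - 1277) = -867*(-2026) = 1756542)
-s = -1*1756542 = -1756542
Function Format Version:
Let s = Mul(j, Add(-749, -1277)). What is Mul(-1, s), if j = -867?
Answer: -1756542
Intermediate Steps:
s = 1756542 (s = Mul(-867, Add(-749, -1277)) = Mul(-867, -2026) = 1756542)
Mul(-1, s) = Mul(-1, 1756542) = -1756542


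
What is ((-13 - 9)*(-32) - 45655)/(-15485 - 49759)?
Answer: 44951/65244 ≈ 0.68897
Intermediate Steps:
((-13 - 9)*(-32) - 45655)/(-15485 - 49759) = (-22*(-32) - 45655)/(-65244) = (704 - 45655)*(-1/65244) = -44951*(-1/65244) = 44951/65244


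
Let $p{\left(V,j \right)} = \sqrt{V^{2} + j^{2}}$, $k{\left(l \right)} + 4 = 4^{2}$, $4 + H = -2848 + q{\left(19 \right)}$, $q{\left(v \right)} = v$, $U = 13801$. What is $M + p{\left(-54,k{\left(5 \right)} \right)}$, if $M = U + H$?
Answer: $10968 + 6 \sqrt{85} \approx 11023.0$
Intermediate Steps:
$H = -2833$ ($H = -4 + \left(-2848 + 19\right) = -4 - 2829 = -2833$)
$k{\left(l \right)} = 12$ ($k{\left(l \right)} = -4 + 4^{2} = -4 + 16 = 12$)
$M = 10968$ ($M = 13801 - 2833 = 10968$)
$M + p{\left(-54,k{\left(5 \right)} \right)} = 10968 + \sqrt{\left(-54\right)^{2} + 12^{2}} = 10968 + \sqrt{2916 + 144} = 10968 + \sqrt{3060} = 10968 + 6 \sqrt{85}$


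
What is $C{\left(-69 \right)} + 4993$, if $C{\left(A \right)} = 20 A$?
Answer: $3613$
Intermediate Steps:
$C{\left(-69 \right)} + 4993 = 20 \left(-69\right) + 4993 = -1380 + 4993 = 3613$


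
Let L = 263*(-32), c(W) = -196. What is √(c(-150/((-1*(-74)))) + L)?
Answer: 2*I*√2153 ≈ 92.801*I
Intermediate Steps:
L = -8416
√(c(-150/((-1*(-74)))) + L) = √(-196 - 8416) = √(-8612) = 2*I*√2153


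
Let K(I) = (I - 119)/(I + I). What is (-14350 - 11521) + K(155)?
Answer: -4009987/155 ≈ -25871.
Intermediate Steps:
K(I) = (-119 + I)/(2*I) (K(I) = (-119 + I)/((2*I)) = (-119 + I)*(1/(2*I)) = (-119 + I)/(2*I))
(-14350 - 11521) + K(155) = (-14350 - 11521) + (½)*(-119 + 155)/155 = -25871 + (½)*(1/155)*36 = -25871 + 18/155 = -4009987/155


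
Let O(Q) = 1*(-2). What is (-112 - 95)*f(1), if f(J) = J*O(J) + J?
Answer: 207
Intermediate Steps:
O(Q) = -2
f(J) = -J (f(J) = J*(-2) + J = -2*J + J = -J)
(-112 - 95)*f(1) = (-112 - 95)*(-1*1) = -207*(-1) = 207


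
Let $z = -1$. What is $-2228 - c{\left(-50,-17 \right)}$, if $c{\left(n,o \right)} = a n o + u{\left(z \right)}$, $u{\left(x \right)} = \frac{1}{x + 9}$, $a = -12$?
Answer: $\frac{63775}{8} \approx 7971.9$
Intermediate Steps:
$u{\left(x \right)} = \frac{1}{9 + x}$
$c{\left(n,o \right)} = \frac{1}{8} - 12 n o$ ($c{\left(n,o \right)} = - 12 n o + \frac{1}{9 - 1} = - 12 n o + \frac{1}{8} = \frac{1}{8} - 12 n o$)
$-2228 - c{\left(-50,-17 \right)} = -2228 - \left(\frac{1}{8} - \left(-600\right) \left(-17\right)\right) = -2228 - \left(\frac{1}{8} - 10200\right) = -2228 - - \frac{81599}{8} = -2228 + \frac{81599}{8} = \frac{63775}{8}$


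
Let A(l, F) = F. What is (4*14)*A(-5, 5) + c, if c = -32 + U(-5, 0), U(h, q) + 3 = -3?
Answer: 242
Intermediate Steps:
U(h, q) = -6 (U(h, q) = -3 - 3 = -6)
c = -38 (c = -32 - 6 = -38)
(4*14)*A(-5, 5) + c = (4*14)*5 - 38 = 56*5 - 38 = 280 - 38 = 242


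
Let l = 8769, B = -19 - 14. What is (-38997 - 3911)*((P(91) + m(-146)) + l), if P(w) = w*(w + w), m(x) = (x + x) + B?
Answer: -1072957448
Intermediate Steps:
B = -33
m(x) = -33 + 2*x (m(x) = (x + x) - 33 = 2*x - 33 = -33 + 2*x)
P(w) = 2*w² (P(w) = w*(2*w) = 2*w²)
(-38997 - 3911)*((P(91) + m(-146)) + l) = (-38997 - 3911)*((2*91² + (-33 + 2*(-146))) + 8769) = -42908*((2*8281 + (-33 - 292)) + 8769) = -42908*((16562 - 325) + 8769) = -42908*(16237 + 8769) = -42908*25006 = -1072957448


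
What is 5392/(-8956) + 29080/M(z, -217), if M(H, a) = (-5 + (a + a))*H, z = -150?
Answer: -2365568/14743815 ≈ -0.16044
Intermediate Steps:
M(H, a) = H*(-5 + 2*a) (M(H, a) = (-5 + 2*a)*H = H*(-5 + 2*a))
5392/(-8956) + 29080/M(z, -217) = 5392/(-8956) + 29080/((-150*(-5 + 2*(-217)))) = 5392*(-1/8956) + 29080/((-150*(-5 - 434))) = -1348/2239 + 29080/((-150*(-439))) = -1348/2239 + 29080/65850 = -1348/2239 + 29080*(1/65850) = -1348/2239 + 2908/6585 = -2365568/14743815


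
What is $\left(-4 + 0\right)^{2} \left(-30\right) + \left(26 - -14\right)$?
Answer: $-440$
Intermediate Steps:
$\left(-4 + 0\right)^{2} \left(-30\right) + \left(26 - -14\right) = \left(-4\right)^{2} \left(-30\right) + \left(26 + 14\right) = 16 \left(-30\right) + 40 = -480 + 40 = -440$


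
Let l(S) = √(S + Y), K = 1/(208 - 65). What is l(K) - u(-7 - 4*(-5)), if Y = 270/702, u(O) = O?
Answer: -13 + 2*√2002/143 ≈ -12.374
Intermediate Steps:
K = 1/143 ≈ 0.0069930
Y = 5/13 (Y = 270*(1/702) = 5/13 ≈ 0.38462)
l(S) = √(5/13 + S) (l(S) = √(S + 5/13) = √(5/13 + S))
l(K) - u(-7 - 4*(-5)) = √(65 + 169*(1/143))/13 - (-7 - 4*(-5)) = √(65 + 13/11)/13 - (-7 + 20) = √(728/11)/13 - 1*13 = (2*√2002/11)/13 - 13 = 2*√2002/143 - 13 = -13 + 2*√2002/143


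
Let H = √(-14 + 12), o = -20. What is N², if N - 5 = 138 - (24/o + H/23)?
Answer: 274995839/13225 - 1442*I*√2/115 ≈ 20794.0 - 17.733*I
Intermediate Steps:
H = I*√2 (H = √(-2) = I*√2 ≈ 1.4142*I)
N = 721/5 - I*√2/23 (N = 5 + (138 - (24/(-20) + (I*√2)/23)) = 5 + (138 - (24*(-1/20) + (I*√2)*(1/23))) = 5 + (138 - (-6/5 + I*√2/23)) = 5 + (138 + (6/5 - I*√2/23)) = 5 + (696/5 - I*√2/23) = 721/5 - I*√2/23 ≈ 144.2 - 0.061488*I)
N² = (721/5 - I*√2/23)²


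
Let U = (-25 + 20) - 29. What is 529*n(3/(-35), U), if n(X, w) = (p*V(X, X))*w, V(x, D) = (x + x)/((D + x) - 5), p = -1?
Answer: 107916/181 ≈ 596.22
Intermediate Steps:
V(x, D) = 2*x/(-5 + D + x) (V(x, D) = (2*x)/(-5 + D + x) = 2*x/(-5 + D + x))
U = -34 (U = -5 - 29 = -34)
n(X, w) = -2*X*w/(-5 + 2*X) (n(X, w) = (-2*X/(-5 + X + X))*w = (-2*X/(-5 + 2*X))*w = -2*X*w/(-5 + 2*X))
529*n(3/(-35), U) = 529*(-2*3/(-35)*(-34)/(-5 + 2*(3/(-35)))) = 529*(-2*3*(-1/35)*(-34)/(-5 + 2*(3*(-1/35)))) = 529*(-2*(-3/35)*(-34)/(-5 + 2*(-3/35))) = 529*(-2*(-3/35)*(-34)/(-5 - 6/35)) = 529*(-2*(-3/35)*(-34)/(-181/35)) = 529*(-2*(-3/35)*(-34)*(-35/181)) = 529*(204/181) = 107916/181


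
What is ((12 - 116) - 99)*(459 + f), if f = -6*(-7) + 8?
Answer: -103327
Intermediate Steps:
f = 50 (f = 42 + 8 = 50)
((12 - 116) - 99)*(459 + f) = ((12 - 116) - 99)*(459 + 50) = (-104 - 99)*509 = -203*509 = -103327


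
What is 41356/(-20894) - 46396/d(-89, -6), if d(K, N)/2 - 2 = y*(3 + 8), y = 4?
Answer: -121650347/240281 ≈ -506.28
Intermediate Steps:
d(K, N) = 92 (d(K, N) = 4 + 2*(4*(3 + 8)) = 4 + 2*(4*11) = 4 + 2*44 = 4 + 88 = 92)
41356/(-20894) - 46396/d(-89, -6) = 41356/(-20894) - 46396/92 = 41356*(-1/20894) - 46396*1/92 = -20678/10447 - 11599/23 = -121650347/240281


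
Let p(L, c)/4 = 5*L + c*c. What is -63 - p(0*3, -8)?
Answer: -319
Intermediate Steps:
p(L, c) = 4*c² + 20*L (p(L, c) = 4*(5*L + c*c) = 4*(5*L + c²) = 4*(c² + 5*L) = 4*c² + 20*L)
-63 - p(0*3, -8) = -63 - (4*(-8)² + 20*(0*3)) = -63 - (4*64 + 20*0) = -63 - (256 + 0) = -63 - 1*256 = -63 - 256 = -319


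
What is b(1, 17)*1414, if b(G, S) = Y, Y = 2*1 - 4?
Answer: -2828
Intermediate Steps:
Y = -2 (Y = 2 - 4 = -2)
b(G, S) = -2
b(1, 17)*1414 = -2*1414 = -2828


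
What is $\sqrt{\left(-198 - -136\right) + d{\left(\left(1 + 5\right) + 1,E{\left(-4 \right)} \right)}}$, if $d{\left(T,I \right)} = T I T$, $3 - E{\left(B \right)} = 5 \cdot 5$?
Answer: $2 i \sqrt{285} \approx 33.764 i$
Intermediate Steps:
$E{\left(B \right)} = -22$ ($E{\left(B \right)} = 3 - 5 \cdot 5 = 3 - 25 = -22$)
$d{\left(T,I \right)} = I T^{2}$ ($d{\left(T,I \right)} = I T T = I T^{2}$)
$\sqrt{\left(-198 - -136\right) + d{\left(\left(1 + 5\right) + 1,E{\left(-4 \right)} \right)}} = \sqrt{\left(-198 - -136\right) - 22 \left(\left(1 + 5\right) + 1\right)^{2}} = \sqrt{\left(-198 + 136\right) - 22 \left(6 + 1\right)^{2}} = \sqrt{-62 - 22 \cdot 7^{2}} = \sqrt{-62 - 1078} = \sqrt{-1140} = 2 i \sqrt{285}$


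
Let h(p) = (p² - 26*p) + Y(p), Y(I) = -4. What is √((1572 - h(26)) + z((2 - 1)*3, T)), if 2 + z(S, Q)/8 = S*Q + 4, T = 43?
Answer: 8*√41 ≈ 51.225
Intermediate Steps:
h(p) = -4 + p² - 26*p (h(p) = (p² - 26*p) - 4 = -4 + p² - 26*p)
z(S, Q) = 16 + 8*Q*S (z(S, Q) = -16 + 8*(S*Q + 4) = -16 + 8*(Q*S + 4) = -16 + 8*(4 + Q*S) = -16 + (32 + 8*Q*S) = 16 + 8*Q*S)
√((1572 - h(26)) + z((2 - 1)*3, T)) = √((1572 - (-4 + 26² - 26*26)) + (16 + 8*43*((2 - 1)*3))) = √((1572 - (-4 + 676 - 676)) + (16 + 8*43*(1*3))) = √((1572 - 1*(-4)) + (16 + 8*43*3)) = √((1572 + 4) + (16 + 1032)) = √(1576 + 1048) = √2624 = 8*√41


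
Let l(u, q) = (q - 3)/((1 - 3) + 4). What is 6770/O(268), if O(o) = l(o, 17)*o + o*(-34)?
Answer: -3385/3618 ≈ -0.93560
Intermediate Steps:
l(u, q) = -3/2 + q/2 (l(u, q) = (-3 + q)/(-2 + 4) = (-3 + q)/2 = (-3 + q)*(½) = -3/2 + q/2)
O(o) = -27*o (O(o) = (-3/2 + (½)*17)*o + o*(-34) = (-3/2 + 17/2)*o - 34*o = 7*o - 34*o = -27*o)
6770/O(268) = 6770/((-27*268)) = 6770/(-7236) = 6770*(-1/7236) = -3385/3618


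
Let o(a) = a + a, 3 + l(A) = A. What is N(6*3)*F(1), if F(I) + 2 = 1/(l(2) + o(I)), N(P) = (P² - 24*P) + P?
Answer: 90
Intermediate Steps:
l(A) = -3 + A
N(P) = P² - 23*P
o(a) = 2*a
F(I) = -2 + 1/(-1 + 2*I) (F(I) = -2 + 1/((-3 + 2) + 2*I) = -2 + 1/(-1 + 2*I))
N(6*3)*F(1) = ((6*3)*(-23 + 6*3))*((3 - 4*1)/(-1 + 2*1)) = (18*(-23 + 18))*((3 - 4)/(-1 + 2)) = (18*(-5))*(-1/1) = -90*(-1) = 90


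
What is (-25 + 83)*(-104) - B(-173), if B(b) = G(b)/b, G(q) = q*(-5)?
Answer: -6027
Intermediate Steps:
G(q) = -5*q
B(b) = -5 (B(b) = (-5*b)/b = -5)
(-25 + 83)*(-104) - B(-173) = (-25 + 83)*(-104) - 1*(-5) = 58*(-104) + 5 = -6032 + 5 = -6027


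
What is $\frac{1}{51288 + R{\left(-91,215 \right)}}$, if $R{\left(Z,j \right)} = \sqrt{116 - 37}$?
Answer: $\frac{51288}{2630458865} - \frac{\sqrt{79}}{2630458865} \approx 1.9494 \cdot 10^{-5}$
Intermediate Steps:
$R{\left(Z,j \right)} = \sqrt{79}$
$\frac{1}{51288 + R{\left(-91,215 \right)}} = \frac{1}{51288 + \sqrt{79}}$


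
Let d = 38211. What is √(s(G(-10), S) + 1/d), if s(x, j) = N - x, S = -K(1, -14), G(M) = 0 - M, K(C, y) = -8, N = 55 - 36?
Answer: 10*√131407629/38211 ≈ 3.0000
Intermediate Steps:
N = 19
G(M) = -M
S = 8 (S = -1*(-8) = 8)
s(x, j) = 19 - x
√(s(G(-10), S) + 1/d) = √((19 - (-1)*(-10)) + 1/38211) = √((19 - 1*10) + 1/38211) = √((19 - 10) + 1/38211) = √(9 + 1/38211) = √(343900/38211) = 10*√131407629/38211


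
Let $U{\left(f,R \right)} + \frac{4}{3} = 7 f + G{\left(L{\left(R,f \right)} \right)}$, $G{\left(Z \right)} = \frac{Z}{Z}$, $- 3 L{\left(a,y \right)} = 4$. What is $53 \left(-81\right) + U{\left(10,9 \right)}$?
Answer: $- \frac{12670}{3} \approx -4223.3$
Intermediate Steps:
$L{\left(a,y \right)} = - \frac{4}{3}$ ($L{\left(a,y \right)} = \left(- \frac{1}{3}\right) 4 = - \frac{4}{3}$)
$G{\left(Z \right)} = 1$
$U{\left(f,R \right)} = - \frac{1}{3} + 7 f$ ($U{\left(f,R \right)} = - \frac{4}{3} + \left(7 f + 1\right) = - \frac{4}{3} + \left(1 + 7 f\right) = - \frac{1}{3} + 7 f$)
$53 \left(-81\right) + U{\left(10,9 \right)} = 53 \left(-81\right) + \left(- \frac{1}{3} + 7 \cdot 10\right) = -4293 + \left(- \frac{1}{3} + 70\right) = -4293 + \frac{209}{3} = - \frac{12670}{3}$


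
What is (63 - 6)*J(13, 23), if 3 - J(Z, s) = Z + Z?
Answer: -1311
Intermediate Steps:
J(Z, s) = 3 - 2*Z (J(Z, s) = 3 - (Z + Z) = 3 - 2*Z)
(63 - 6)*J(13, 23) = (63 - 6)*(3 - 2*13) = (63 - 1*6)*(3 - 26) = (63 - 6)*(-23) = 57*(-23) = -1311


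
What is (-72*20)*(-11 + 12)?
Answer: -1440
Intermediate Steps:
(-72*20)*(-11 + 12) = -1440*1 = -1440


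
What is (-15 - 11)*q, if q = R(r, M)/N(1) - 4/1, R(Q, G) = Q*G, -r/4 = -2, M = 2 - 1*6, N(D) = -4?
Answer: -104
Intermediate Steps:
M = -4 (M = 2 - 6 = -4)
r = 8 (r = -4*(-2) = 8)
R(Q, G) = G*Q
q = 4 (q = -4*8/(-4) - 4/1 = -32*(-¼) - 4*1 = 8 - 4 = 4)
(-15 - 11)*q = (-15 - 11)*4 = -26*4 = -104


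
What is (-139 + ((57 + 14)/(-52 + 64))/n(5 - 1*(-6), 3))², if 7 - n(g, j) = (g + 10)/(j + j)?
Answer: 33258289/1764 ≈ 18854.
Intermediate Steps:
n(g, j) = 7 - (10 + g)/(2*j) (n(g, j) = 7 - (g + 10)/(j + j) = 7 - (10 + g)/(2*j))
(-139 + ((57 + 14)/(-52 + 64))/n(5 - 1*(-6), 3))² = (-139 + ((57 + 14)/(-52 + 64))/(((½)*(-10 - (5 - 1*(-6)) + 14*3)/3)))² = (-139 + (71/12)/(((½)*(⅓)*(-10 - (5 + 6) + 42))))² = (-139 + (71*(1/12))/(((½)*(⅓)*(-10 - 1*11 + 42))))² = (-139 + 71/(12*(((½)*(⅓)*(-10 - 11 + 42)))))² = (-139 + 71/(12*(((½)*(⅓)*21))))² = (-139 + 71/(12*(7/2)))² = (-139 + (71/12)*(2/7))² = (-139 + 71/42)² = (-5767/42)² = 33258289/1764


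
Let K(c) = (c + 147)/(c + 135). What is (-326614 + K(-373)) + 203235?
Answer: -14681988/119 ≈ -1.2338e+5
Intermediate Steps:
K(c) = (147 + c)/(135 + c)
(-326614 + K(-373)) + 203235 = (-326614 + (147 - 373)/(135 - 373)) + 203235 = (-326614 - 226/(-238)) + 203235 = (-326614 - 1/238*(-226)) + 203235 = (-326614 + 113/119) + 203235 = -38866953/119 + 203235 = -14681988/119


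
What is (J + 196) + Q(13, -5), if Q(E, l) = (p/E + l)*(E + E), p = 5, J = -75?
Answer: 1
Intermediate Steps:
Q(E, l) = 2*E*(l + 5/E) (Q(E, l) = (5/E + l)*(E + E) = (l + 5/E)*(2*E) = 2*E*(l + 5/E))
(J + 196) + Q(13, -5) = (-75 + 196) + (10 + 2*13*(-5)) = 121 + (10 - 130) = 121 - 120 = 1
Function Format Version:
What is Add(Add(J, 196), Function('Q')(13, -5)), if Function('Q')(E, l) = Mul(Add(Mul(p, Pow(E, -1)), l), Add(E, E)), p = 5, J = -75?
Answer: 1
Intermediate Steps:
Function('Q')(E, l) = Mul(2, E, Add(l, Mul(5, Pow(E, -1)))) (Function('Q')(E, l) = Mul(Add(Mul(5, Pow(E, -1)), l), Add(E, E)) = Mul(Add(l, Mul(5, Pow(E, -1))), Mul(2, E)) = Mul(2, E, Add(l, Mul(5, Pow(E, -1)))))
Add(Add(J, 196), Function('Q')(13, -5)) = Add(Add(-75, 196), Add(10, Mul(2, 13, -5))) = Add(121, Add(10, -130)) = Add(121, -120) = 1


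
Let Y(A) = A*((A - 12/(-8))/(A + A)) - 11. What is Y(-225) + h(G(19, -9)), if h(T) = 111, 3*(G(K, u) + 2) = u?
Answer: -47/4 ≈ -11.750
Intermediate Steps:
G(K, u) = -2 + u/3
Y(A) = -41/4 + A/2 (Y(A) = A*((A - 12*(-1/8))/((2*A))) - 11 = A*((A + 3/2)*(1/(2*A))) - 11 = A*((3/2 + A)*(1/(2*A))) - 11 = A*((3/2 + A)/(2*A)) - 11 = (3/4 + A/2) - 11 = -41/4 + A/2)
Y(-225) + h(G(19, -9)) = (-41/4 + (1/2)*(-225)) + 111 = (-41/4 - 225/2) + 111 = -491/4 + 111 = -47/4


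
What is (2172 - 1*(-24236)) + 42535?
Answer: 68943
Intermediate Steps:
(2172 - 1*(-24236)) + 42535 = (2172 + 24236) + 42535 = 26408 + 42535 = 68943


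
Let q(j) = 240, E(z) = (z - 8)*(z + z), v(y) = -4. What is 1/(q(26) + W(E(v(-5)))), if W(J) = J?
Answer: 1/336 ≈ 0.0029762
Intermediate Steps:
E(z) = 2*z*(-8 + z) (E(z) = (-8 + z)*(2*z) = 2*z*(-8 + z))
1/(q(26) + W(E(v(-5)))) = 1/(240 + 2*(-4)*(-8 - 4)) = 1/(240 + 2*(-4)*(-12)) = 1/(240 + 96) = 1/336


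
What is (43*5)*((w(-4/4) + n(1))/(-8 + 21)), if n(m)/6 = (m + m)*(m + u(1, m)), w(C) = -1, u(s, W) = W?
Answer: 4945/13 ≈ 380.38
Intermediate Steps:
n(m) = 24*m² (n(m) = 6*((m + m)*(m + m)) = 6*((2*m)*(2*m)) = 6*(4*m²) = 24*m²)
(43*5)*((w(-4/4) + n(1))/(-8 + 21)) = (43*5)*((-1 + 24*1²)/(-8 + 21)) = 215*((-1 + 24*1)/13) = 215*((-1 + 24)*(1/13)) = 215*(23*(1/13)) = 215*(23/13) = 4945/13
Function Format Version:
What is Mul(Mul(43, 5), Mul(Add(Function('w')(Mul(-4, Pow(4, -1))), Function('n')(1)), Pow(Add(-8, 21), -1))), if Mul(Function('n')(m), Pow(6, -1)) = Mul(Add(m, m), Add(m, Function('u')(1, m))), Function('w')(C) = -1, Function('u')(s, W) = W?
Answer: Rational(4945, 13) ≈ 380.38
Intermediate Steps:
Function('n')(m) = Mul(24, Pow(m, 2)) (Function('n')(m) = Mul(6, Mul(Add(m, m), Add(m, m))) = Mul(6, Mul(Mul(2, m), Mul(2, m))) = Mul(6, Mul(4, Pow(m, 2))) = Mul(24, Pow(m, 2)))
Mul(Mul(43, 5), Mul(Add(Function('w')(Mul(-4, Pow(4, -1))), Function('n')(1)), Pow(Add(-8, 21), -1))) = Mul(Mul(43, 5), Mul(Add(-1, Mul(24, Pow(1, 2))), Pow(Add(-8, 21), -1))) = Mul(215, Mul(Add(-1, Mul(24, 1)), Pow(13, -1))) = Mul(215, Mul(Add(-1, 24), Rational(1, 13))) = Mul(215, Mul(23, Rational(1, 13))) = Mul(215, Rational(23, 13)) = Rational(4945, 13)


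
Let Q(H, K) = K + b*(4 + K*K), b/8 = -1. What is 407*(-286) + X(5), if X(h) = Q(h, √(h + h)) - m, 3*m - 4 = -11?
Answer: -349535/3 + √10 ≈ -1.1651e+5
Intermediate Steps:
m = -7/3 (m = 4/3 + (⅓)*(-11) = 4/3 - 11/3 = -7/3 ≈ -2.3333)
b = -8 (b = 8*(-1) = -8)
Q(H, K) = -32 + K - 8*K² (Q(H, K) = K - 8*(4 + K*K) = K - 8*(4 + K²) = K + (-32 - 8*K²) = -32 + K - 8*K²)
X(h) = -89/3 - 16*h + √2*√h (X(h) = (-32 + √(h + h) - 16*h) - 1*(-7/3) = (-32 + √(2*h) - 8*2*h) + 7/3 = (-32 + √2*√h - 8*2*h) + 7/3 = (-32 + √2*√h - 16*h) + 7/3 = (-32 - 16*h + √2*√h) + 7/3 = -89/3 - 16*h + √2*√h)
407*(-286) + X(5) = 407*(-286) + (-89/3 - 16*5 + √2*√5) = -116402 + (-89/3 - 80 + √10) = -116402 + (-329/3 + √10) = -349535/3 + √10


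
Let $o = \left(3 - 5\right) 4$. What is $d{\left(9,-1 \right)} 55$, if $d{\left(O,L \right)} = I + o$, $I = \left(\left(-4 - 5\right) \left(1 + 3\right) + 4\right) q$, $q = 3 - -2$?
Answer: $-9240$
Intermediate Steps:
$o = -8$ ($o = \left(-2\right) 4 = -8$)
$q = 5$ ($q = 3 + 2 = 5$)
$I = -160$ ($I = \left(\left(-4 - 5\right) \left(1 + 3\right) + 4\right) 5 = \left(\left(-9\right) 4 + 4\right) 5 = \left(-36 + 4\right) 5 = \left(-32\right) 5 = -160$)
$d{\left(O,L \right)} = -168$ ($d{\left(O,L \right)} = -160 - 8 = -168$)
$d{\left(9,-1 \right)} 55 = \left(-168\right) 55 = -9240$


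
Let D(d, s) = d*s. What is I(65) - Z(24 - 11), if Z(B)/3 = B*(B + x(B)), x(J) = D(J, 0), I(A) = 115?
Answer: -392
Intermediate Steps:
x(J) = 0 (x(J) = J*0 = 0)
Z(B) = 3*B² (Z(B) = 3*(B*(B + 0)) = 3*(B*B) = 3*B²)
I(65) - Z(24 - 11) = 115 - 3*(24 - 11)² = 115 - 3*13² = 115 - 3*169 = 115 - 1*507 = 115 - 507 = -392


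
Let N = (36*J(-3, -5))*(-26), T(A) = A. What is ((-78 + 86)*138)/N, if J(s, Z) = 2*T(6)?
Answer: -23/234 ≈ -0.098291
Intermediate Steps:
J(s, Z) = 12 (J(s, Z) = 2*6 = 12)
N = -11232 (N = (36*12)*(-26) = 432*(-26) = -11232)
((-78 + 86)*138)/N = ((-78 + 86)*138)/(-11232) = (8*138)*(-1/11232) = 1104*(-1/11232) = -23/234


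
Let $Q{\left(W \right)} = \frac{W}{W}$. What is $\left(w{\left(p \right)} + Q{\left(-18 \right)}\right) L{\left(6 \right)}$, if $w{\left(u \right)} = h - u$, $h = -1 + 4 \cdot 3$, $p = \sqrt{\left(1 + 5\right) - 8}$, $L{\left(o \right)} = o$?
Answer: $72 - 6 i \sqrt{2} \approx 72.0 - 8.4853 i$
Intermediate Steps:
$p = i \sqrt{2}$ ($p = \sqrt{6 - 8} = \sqrt{-2} = i \sqrt{2} \approx 1.4142 i$)
$h = 11$ ($h = -1 + 12 = 11$)
$Q{\left(W \right)} = 1$
$w{\left(u \right)} = 11 - u$
$\left(w{\left(p \right)} + Q{\left(-18 \right)}\right) L{\left(6 \right)} = \left(\left(11 - i \sqrt{2}\right) + 1\right) 6 = \left(12 - i \sqrt{2}\right) 6 = 72 - 6 i \sqrt{2}$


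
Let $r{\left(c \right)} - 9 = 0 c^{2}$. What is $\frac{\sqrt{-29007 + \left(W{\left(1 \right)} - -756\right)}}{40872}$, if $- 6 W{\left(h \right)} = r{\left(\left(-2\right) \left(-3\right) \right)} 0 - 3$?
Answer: $\frac{i \sqrt{113002}}{81744} \approx 0.0041123 i$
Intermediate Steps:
$r{\left(c \right)} = 9$ ($r{\left(c \right)} = 9 + 0 c^{2} = 9 + 0 = 9$)
$W{\left(h \right)} = \frac{1}{2}$ ($W{\left(h \right)} = - \frac{9 \cdot 0 - 3}{6} = - \frac{0 - 3}{6} = \left(- \frac{1}{6}\right) \left(-3\right) = \frac{1}{2}$)
$\frac{\sqrt{-29007 + \left(W{\left(1 \right)} - -756\right)}}{40872} = \frac{\sqrt{-29007 + \left(\frac{1}{2} - -756\right)}}{40872} = \sqrt{-29007 + \left(\frac{1}{2} + 756\right)} \frac{1}{40872} = \sqrt{-29007 + \frac{1513}{2}} \cdot \frac{1}{40872} = \sqrt{- \frac{56501}{2}} \cdot \frac{1}{40872} = \frac{i \sqrt{113002}}{2} \cdot \frac{1}{40872} = \frac{i \sqrt{113002}}{81744}$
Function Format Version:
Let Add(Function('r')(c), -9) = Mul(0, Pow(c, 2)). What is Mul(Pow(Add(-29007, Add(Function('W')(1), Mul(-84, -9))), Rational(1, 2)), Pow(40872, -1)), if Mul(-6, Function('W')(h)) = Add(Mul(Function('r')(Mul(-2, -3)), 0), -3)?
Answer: Mul(Rational(1, 81744), I, Pow(113002, Rational(1, 2))) ≈ Mul(0.0041123, I)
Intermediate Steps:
Function('r')(c) = 9 (Function('r')(c) = Add(9, Mul(0, Pow(c, 2))) = Add(9, 0) = 9)
Function('W')(h) = Rational(1, 2) (Function('W')(h) = Mul(Rational(-1, 6), Add(Mul(9, 0), -3)) = Mul(Rational(-1, 6), Add(0, -3)) = Mul(Rational(-1, 6), -3) = Rational(1, 2))
Mul(Pow(Add(-29007, Add(Function('W')(1), Mul(-84, -9))), Rational(1, 2)), Pow(40872, -1)) = Mul(Pow(Add(-29007, Add(Rational(1, 2), Mul(-84, -9))), Rational(1, 2)), Pow(40872, -1)) = Mul(Pow(Add(-29007, Add(Rational(1, 2), 756)), Rational(1, 2)), Rational(1, 40872)) = Mul(Pow(Add(-29007, Rational(1513, 2)), Rational(1, 2)), Rational(1, 40872)) = Mul(Pow(Rational(-56501, 2), Rational(1, 2)), Rational(1, 40872)) = Mul(Mul(Rational(1, 2), I, Pow(113002, Rational(1, 2))), Rational(1, 40872)) = Mul(Rational(1, 81744), I, Pow(113002, Rational(1, 2)))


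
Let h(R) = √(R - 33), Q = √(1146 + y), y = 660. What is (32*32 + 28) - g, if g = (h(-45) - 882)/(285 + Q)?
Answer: 1052 + (882 - I*√78)/(285 + √1806) ≈ 1054.7 - 0.026967*I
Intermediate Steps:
Q = √1806 (Q = √(1146 + 660) = √1806 ≈ 42.497)
h(R) = √(-33 + R)
g = (-882 + I*√78)/(285 + √1806) (g = (√(-33 - 45) - 882)/(285 + √1806) = (√(-78) - 882)/(285 + √1806) = (I*√78 - 882)/(285 + √1806) = (-882 + I*√78)/(285 + √1806) ≈ -2.6932 + 0.026967*I)
(32*32 + 28) - g = (32*32 + 28) - (-1)*(882 - I*√78)/(285 + √1806) = (1024 + 28) + (882 - I*√78)/(285 + √1806) = 1052 + (882 - I*√78)/(285 + √1806)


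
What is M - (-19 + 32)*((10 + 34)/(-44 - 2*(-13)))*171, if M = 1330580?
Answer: 1336014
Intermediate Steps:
M - (-19 + 32)*((10 + 34)/(-44 - 2*(-13)))*171 = 1330580 - (-19 + 32)*((10 + 34)/(-44 - 2*(-13)))*171 = 1330580 - 13*(44/(-44 + 26))*171 = 1330580 - 13*(44/(-18))*171 = 1330580 - 13*(44*(-1/18))*171 = 1330580 - 13*(-22/9)*171 = 1330580 - (-286)*171/9 = 1330580 - 1*(-5434) = 1330580 + 5434 = 1336014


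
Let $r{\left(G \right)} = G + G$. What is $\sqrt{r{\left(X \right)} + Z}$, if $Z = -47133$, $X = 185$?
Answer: $i \sqrt{46763} \approx 216.25 i$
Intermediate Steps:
$r{\left(G \right)} = 2 G$
$\sqrt{r{\left(X \right)} + Z} = \sqrt{2 \cdot 185 - 47133} = \sqrt{370 - 47133} = \sqrt{-46763} = i \sqrt{46763}$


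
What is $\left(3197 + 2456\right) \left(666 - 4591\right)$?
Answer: $-22188025$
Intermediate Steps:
$\left(3197 + 2456\right) \left(666 - 4591\right) = 5653 \left(-3925\right) = -22188025$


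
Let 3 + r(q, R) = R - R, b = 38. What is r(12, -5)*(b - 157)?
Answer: 357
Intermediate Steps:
r(q, R) = -3 (r(q, R) = -3 + (R - R) = -3 + 0 = -3)
r(12, -5)*(b - 157) = -3*(38 - 157) = -3*(-119) = 357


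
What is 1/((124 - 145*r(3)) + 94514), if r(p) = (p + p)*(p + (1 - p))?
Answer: 1/93768 ≈ 1.0665e-5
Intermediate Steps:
r(p) = 2*p (r(p) = (2*p)*1 = 2*p)
1/((124 - 145*r(3)) + 94514) = 1/((124 - 290*3) + 94514) = 1/((124 - 145*6) + 94514) = 1/((124 - 870) + 94514) = 1/(-746 + 94514) = 1/93768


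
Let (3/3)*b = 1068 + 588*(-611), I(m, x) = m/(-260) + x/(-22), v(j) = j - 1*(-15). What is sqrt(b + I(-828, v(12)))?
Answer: 3*I*sqrt(81386575270)/1430 ≈ 598.5*I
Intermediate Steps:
v(j) = 15 + j (v(j) = j + 15 = 15 + j)
I(m, x) = -x/22 - m/260 (I(m, x) = m*(-1/260) + x*(-1/22) = -m/260 - x/22 = -x/22 - m/260)
b = -358200 (b = 1068 + 588*(-611) = 1068 - 359268 = -358200)
sqrt(b + I(-828, v(12))) = sqrt(-358200 + (-(15 + 12)/22 - 1/260*(-828))) = sqrt(-358200 + (-1/22*27 + 207/65)) = sqrt(-358200 + (-27/22 + 207/65)) = sqrt(-358200 + 2799/1430) = sqrt(-512223201/1430) = 3*I*sqrt(81386575270)/1430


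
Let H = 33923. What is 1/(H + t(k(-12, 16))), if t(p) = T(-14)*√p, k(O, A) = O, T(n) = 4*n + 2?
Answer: 33923/1150804921 + 108*I*√3/1150804921 ≈ 2.9478e-5 + 1.6255e-7*I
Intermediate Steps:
T(n) = 2 + 4*n
t(p) = -54*√p (t(p) = (2 + 4*(-14))*√p = (2 - 56)*√p = -54*√p)
1/(H + t(k(-12, 16))) = 1/(33923 - 108*I*√3)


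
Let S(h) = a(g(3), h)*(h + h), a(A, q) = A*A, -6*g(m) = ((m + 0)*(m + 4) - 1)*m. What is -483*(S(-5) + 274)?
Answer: 350658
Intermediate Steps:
g(m) = -m*(-1 + m*(4 + m))/6 (g(m) = -((m + 0)*(m + 4) - 1)*m/6 = -(m*(4 + m) - 1)*m/6 = -(-1 + m*(4 + m))*m/6 = -m*(-1 + m*(4 + m))/6)
a(A, q) = A²
S(h) = 200*h (S(h) = ((⅙)*3*(1 - 1*3² - 4*3))²*(h + h) = ((⅙)*3*(1 - 1*9 - 12))²*(2*h) = ((⅙)*3*(1 - 9 - 12))²*(2*h) = ((⅙)*3*(-20))²*(2*h) = (-10)²*(2*h) = 100*(2*h) = 200*h)
-483*(S(-5) + 274) = -483*(200*(-5) + 274) = -483*(-1000 + 274) = -483*(-726) = 350658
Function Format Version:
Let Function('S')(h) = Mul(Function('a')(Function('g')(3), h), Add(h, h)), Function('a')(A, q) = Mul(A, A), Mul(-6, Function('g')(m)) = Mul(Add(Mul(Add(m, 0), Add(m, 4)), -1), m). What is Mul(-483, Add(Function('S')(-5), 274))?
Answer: 350658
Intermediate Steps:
Function('g')(m) = Mul(Rational(-1, 6), m, Add(-1, Mul(m, Add(4, m)))) (Function('g')(m) = Mul(Rational(-1, 6), Mul(Add(Mul(Add(m, 0), Add(m, 4)), -1), m)) = Mul(Rational(-1, 6), Mul(Add(Mul(m, Add(4, m)), -1), m)) = Mul(Rational(-1, 6), Mul(Add(-1, Mul(m, Add(4, m))), m)) = Mul(Rational(-1, 6), Mul(m, Add(-1, Mul(m, Add(4, m))))) = Mul(Rational(-1, 6), m, Add(-1, Mul(m, Add(4, m)))))
Function('a')(A, q) = Pow(A, 2)
Function('S')(h) = Mul(200, h) (Function('S')(h) = Mul(Pow(Mul(Rational(1, 6), 3, Add(1, Mul(-1, Pow(3, 2)), Mul(-4, 3))), 2), Add(h, h)) = Mul(Pow(Mul(Rational(1, 6), 3, Add(1, Mul(-1, 9), -12)), 2), Mul(2, h)) = Mul(Pow(Mul(Rational(1, 6), 3, Add(1, -9, -12)), 2), Mul(2, h)) = Mul(Pow(Mul(Rational(1, 6), 3, -20), 2), Mul(2, h)) = Mul(Pow(-10, 2), Mul(2, h)) = Mul(100, Mul(2, h)) = Mul(200, h))
Mul(-483, Add(Function('S')(-5), 274)) = Mul(-483, Add(Mul(200, -5), 274)) = Mul(-483, Add(-1000, 274)) = Mul(-483, -726) = 350658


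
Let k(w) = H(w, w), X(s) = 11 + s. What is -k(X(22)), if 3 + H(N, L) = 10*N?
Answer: -327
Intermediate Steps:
H(N, L) = -3 + 10*N
k(w) = -3 + 10*w
-k(X(22)) = -(-3 + 10*(11 + 22)) = -(-3 + 10*33) = -(-3 + 330) = -1*327 = -327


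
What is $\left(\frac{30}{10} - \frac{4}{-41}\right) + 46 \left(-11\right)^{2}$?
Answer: $\frac{228333}{41} \approx 5569.1$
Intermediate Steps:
$\left(\frac{30}{10} - \frac{4}{-41}\right) + 46 \left(-11\right)^{2} = \left(30 \cdot \frac{1}{10} - - \frac{4}{41}\right) + 46 \cdot 121 = \left(3 + \frac{4}{41}\right) + 5566 = \frac{127}{41} + 5566 = \frac{228333}{41}$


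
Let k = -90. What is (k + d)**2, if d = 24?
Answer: 4356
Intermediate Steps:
(k + d)**2 = (-90 + 24)**2 = (-66)**2 = 4356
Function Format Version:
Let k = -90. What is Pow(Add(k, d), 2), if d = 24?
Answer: 4356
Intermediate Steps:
Pow(Add(k, d), 2) = Pow(Add(-90, 24), 2) = Pow(-66, 2) = 4356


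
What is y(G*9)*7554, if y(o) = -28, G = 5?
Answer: -211512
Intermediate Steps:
y(G*9)*7554 = -28*7554 = -211512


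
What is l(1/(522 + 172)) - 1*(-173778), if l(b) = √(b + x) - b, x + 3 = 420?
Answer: 120601931/694 + √200842906/694 ≈ 1.7380e+5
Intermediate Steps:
x = 417 (x = -3 + 420 = 417)
l(b) = √(417 + b) - b (l(b) = √(b + 417) - b = √(417 + b) - b)
l(1/(522 + 172)) - 1*(-173778) = (√(417 + 1/(522 + 172)) - 1/(522 + 172)) - 1*(-173778) = (√(417 + 1/694) - 1/694) + 173778 = (√(417 + 1/694) - 1*1/694) + 173778 = (√(289399/694) - 1/694) + 173778 = (√200842906/694 - 1/694) + 173778 = (-1/694 + √200842906/694) + 173778 = 120601931/694 + √200842906/694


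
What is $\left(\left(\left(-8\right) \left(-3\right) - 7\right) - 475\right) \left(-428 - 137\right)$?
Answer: $258770$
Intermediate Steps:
$\left(\left(\left(-8\right) \left(-3\right) - 7\right) - 475\right) \left(-428 - 137\right) = \left(\left(24 - 7\right) - 475\right) \left(-565\right) = \left(17 - 475\right) \left(-565\right) = \left(-458\right) \left(-565\right) = 258770$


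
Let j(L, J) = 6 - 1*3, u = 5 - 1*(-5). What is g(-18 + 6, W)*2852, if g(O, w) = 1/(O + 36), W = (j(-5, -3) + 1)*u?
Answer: 713/6 ≈ 118.83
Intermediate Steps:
u = 10 (u = 5 + 5 = 10)
j(L, J) = 3 (j(L, J) = 6 - 3 = 3)
W = 40 (W = (3 + 1)*10 = 4*10 = 40)
g(O, w) = 1/(36 + O)
g(-18 + 6, W)*2852 = 2852/(36 + (-18 + 6)) = 2852/(36 - 12) = 2852/24 = (1/24)*2852 = 713/6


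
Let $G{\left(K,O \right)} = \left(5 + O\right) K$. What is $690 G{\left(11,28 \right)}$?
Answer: $250470$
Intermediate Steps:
$G{\left(K,O \right)} = K \left(5 + O\right)$
$690 G{\left(11,28 \right)} = 690 \cdot 11 \left(5 + 28\right) = 690 \cdot 11 \cdot 33 = 690 \cdot 363 = 250470$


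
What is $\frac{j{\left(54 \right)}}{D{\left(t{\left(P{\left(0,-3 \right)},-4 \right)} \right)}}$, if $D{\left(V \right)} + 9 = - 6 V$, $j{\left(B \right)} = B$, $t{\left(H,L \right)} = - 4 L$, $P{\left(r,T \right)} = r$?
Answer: $- \frac{18}{35} \approx -0.51429$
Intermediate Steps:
$D{\left(V \right)} = -9 - 6 V$
$\frac{j{\left(54 \right)}}{D{\left(t{\left(P{\left(0,-3 \right)},-4 \right)} \right)}} = \frac{54}{-9 - 6 \left(\left(-4\right) \left(-4\right)\right)} = \frac{54}{-9 - 96} = \frac{54}{-105} = 54 \left(- \frac{1}{105}\right) = - \frac{18}{35}$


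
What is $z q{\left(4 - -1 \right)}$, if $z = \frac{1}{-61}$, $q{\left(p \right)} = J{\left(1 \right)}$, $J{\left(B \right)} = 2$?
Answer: $- \frac{2}{61} \approx -0.032787$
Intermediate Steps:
$q{\left(p \right)} = 2$
$z = - \frac{1}{61} \approx -0.016393$
$z q{\left(4 - -1 \right)} = \left(- \frac{1}{61}\right) 2 = - \frac{2}{61}$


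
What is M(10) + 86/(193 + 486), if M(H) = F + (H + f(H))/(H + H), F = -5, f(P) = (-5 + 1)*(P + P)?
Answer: -11371/1358 ≈ -8.3733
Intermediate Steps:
f(P) = -8*P
M(H) = -17/2 (M(H) = -5 + (H - 8*H)/(H + H) = -5 + (-7*H)/((2*H)) = -5 + (-7*H)*(1/(2*H)) = -5 - 7/2 = -17/2)
M(10) + 86/(193 + 486) = -17/2 + 86/(193 + 486) = -17/2 + 86/679 = -11371/1358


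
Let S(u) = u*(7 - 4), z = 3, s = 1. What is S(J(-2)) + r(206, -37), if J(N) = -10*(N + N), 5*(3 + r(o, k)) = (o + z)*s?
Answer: 794/5 ≈ 158.80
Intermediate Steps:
r(o, k) = -12/5 + o/5 (r(o, k) = -3 + ((o + 3)*1)/5 = -3 + ((3 + o)*1)/5 = -3 + (3 + o)/5 = -3 + (⅗ + o/5) = -12/5 + o/5)
J(N) = -20*N
S(u) = 3*u (S(u) = u*3 = 3*u)
S(J(-2)) + r(206, -37) = 3*(-20*(-2)) + (-12/5 + (⅕)*206) = 3*40 + (-12/5 + 206/5) = 120 + 194/5 = 794/5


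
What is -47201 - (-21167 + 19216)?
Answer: -45250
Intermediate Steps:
-47201 - (-21167 + 19216) = -47201 - 1*(-1951) = -47201 + 1951 = -45250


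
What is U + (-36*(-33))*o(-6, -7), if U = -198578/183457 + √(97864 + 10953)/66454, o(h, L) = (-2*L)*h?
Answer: -18307739522/183457 + √108817/66454 ≈ -99793.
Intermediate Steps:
o(h, L) = -2*L*h
U = -198578/183457 + √108817/66454 (U = -198578*1/183457 + √108817*(1/66454) = -198578/183457 + √108817/66454 ≈ -1.0775)
U + (-36*(-33))*o(-6, -7) = (-198578/183457 + √108817/66454) + (-36*(-33))*(-2*(-7)*(-6)) = (-198578/183457 + √108817/66454) + 1188*(-84) = (-198578/183457 + √108817/66454) - 99792 = -18307739522/183457 + √108817/66454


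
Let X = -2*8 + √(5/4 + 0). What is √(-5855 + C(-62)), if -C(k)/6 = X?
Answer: √(-5759 - 3*√5) ≈ 75.932*I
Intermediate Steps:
X = -16 + √5/2 (X = -16 + √(5*(¼) + 0) = -16 + √(5/4 + 0) = -16 + √(5/4) = -16 + √5/2 ≈ -14.882)
C(k) = 96 - 3*√5 (C(k) = -6*(-16 + √5/2) = 96 - 3*√5)
√(-5855 + C(-62)) = √(-5855 + (96 - 3*√5)) = √(-5759 - 3*√5)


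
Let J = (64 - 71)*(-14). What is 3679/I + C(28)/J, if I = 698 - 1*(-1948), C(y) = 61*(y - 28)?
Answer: 3679/2646 ≈ 1.3904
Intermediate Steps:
C(y) = -1708 + 61*y (C(y) = 61*(-28 + y) = -1708 + 61*y)
J = 98 (J = -7*(-14) = 98)
I = 2646 (I = 698 + 1948 = 2646)
3679/I + C(28)/J = 3679/2646 + (-1708 + 61*28)/98 = 3679*(1/2646) + (-1708 + 1708)*(1/98) = 3679/2646 + 0*(1/98) = 3679/2646 + 0 = 3679/2646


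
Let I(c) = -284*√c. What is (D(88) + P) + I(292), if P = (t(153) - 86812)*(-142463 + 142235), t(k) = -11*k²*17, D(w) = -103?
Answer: 1017859157 - 568*√73 ≈ 1.0179e+9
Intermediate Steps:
t(k) = -187*k²
P = 1017859260 (P = (-187*153² - 86812)*(-142463 + 142235) = (-187*23409 - 86812)*(-228) = (-4377483 - 86812)*(-228) = -4464295*(-228) = 1017859260)
(D(88) + P) + I(292) = (-103 + 1017859260) - 568*√73 = 1017859157 - 568*√73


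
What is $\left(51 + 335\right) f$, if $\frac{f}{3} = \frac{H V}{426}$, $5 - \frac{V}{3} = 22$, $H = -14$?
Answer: $\frac{137802}{71} \approx 1940.9$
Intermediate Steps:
$V = -51$ ($V = 15 - 66 = -51$)
$f = \frac{357}{71}$ ($f = 3 \frac{\left(-14\right) \left(-51\right)}{426} = 3 \cdot 714 \cdot \frac{1}{426} = 3 \cdot \frac{119}{71} = \frac{357}{71} \approx 5.0282$)
$\left(51 + 335\right) f = \left(51 + 335\right) \frac{357}{71} = 386 \cdot \frac{357}{71} = \frac{137802}{71}$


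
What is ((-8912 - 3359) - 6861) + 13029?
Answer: -6103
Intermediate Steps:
((-8912 - 3359) - 6861) + 13029 = (-12271 - 6861) + 13029 = -19132 + 13029 = -6103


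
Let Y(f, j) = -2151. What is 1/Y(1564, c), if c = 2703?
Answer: -1/2151 ≈ -0.00046490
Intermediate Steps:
1/Y(1564, c) = 1/(-2151) = -1/2151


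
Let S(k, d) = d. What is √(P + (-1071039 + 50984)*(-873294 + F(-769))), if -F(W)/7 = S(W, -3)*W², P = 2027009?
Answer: 4*I*√736051606486 ≈ 3.4317e+6*I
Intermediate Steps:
F(W) = 21*W² (F(W) = -(-21)*W² = 21*W²)
√(P + (-1071039 + 50984)*(-873294 + F(-769))) = √(2027009 + (-1071039 + 50984)*(-873294 + 21*(-769)²)) = √(2027009 - 1020055*(-873294 + 21*591361)) = √(2027009 - 1020055*(-873294 + 12418581)) = √(2027009 - 1020055*11545287) = √(2027009 - 11776827730785) = √(-11776825703776) = 4*I*√736051606486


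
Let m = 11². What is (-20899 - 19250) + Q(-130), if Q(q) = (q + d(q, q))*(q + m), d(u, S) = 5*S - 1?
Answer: -33120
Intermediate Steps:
d(u, S) = -1 + 5*S
m = 121
Q(q) = (-1 + 6*q)*(121 + q) (Q(q) = (q + (-1 + 5*q))*(q + 121) = (-1 + 6*q)*(121 + q))
(-20899 - 19250) + Q(-130) = (-20899 - 19250) + (-121 + 6*(-130)² + 725*(-130)) = -40149 + (-121 + 6*16900 - 94250) = -40149 + (-121 + 101400 - 94250) = -40149 + 7029 = -33120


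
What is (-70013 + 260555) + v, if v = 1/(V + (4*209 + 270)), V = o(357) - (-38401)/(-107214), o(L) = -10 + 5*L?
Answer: 58847969439300/308845133 ≈ 1.9054e+5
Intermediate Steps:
V = 190266449/107214 (V = (-10 + 5*357) - (-38401)/(-107214) = (-10 + 1785) - (-38401)*(-1)/107214 = 1775 - 1*38401/107214 = 1775 - 38401/107214 = 190266449/107214 ≈ 1774.6)
v = 107214/308845133 (v = 1/(190266449/107214 + (4*209 + 270)) = 1/(190266449/107214 + (836 + 270)) = 1/(190266449/107214 + 1106) = 1/(308845133/107214) = 107214/308845133 ≈ 0.00034714)
(-70013 + 260555) + v = (-70013 + 260555) + 107214/308845133 = 190542 + 107214/308845133 = 58847969439300/308845133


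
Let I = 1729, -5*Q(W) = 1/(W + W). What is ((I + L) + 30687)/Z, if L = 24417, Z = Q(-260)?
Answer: 147765800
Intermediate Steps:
Q(W) = -1/(10*W) (Q(W) = -1/(5*(W + W)) = -1/(2*W)/5 = -1/(10*W))
Z = 1/2600 (Z = -1/10/(-260) = -1/10*(-1/260) = 1/2600 ≈ 0.00038462)
((I + L) + 30687)/Z = ((1729 + 24417) + 30687)/(1/2600) = (26146 + 30687)*2600 = 56833*2600 = 147765800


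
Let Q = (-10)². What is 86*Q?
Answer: 8600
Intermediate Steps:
Q = 100
86*Q = 86*100 = 8600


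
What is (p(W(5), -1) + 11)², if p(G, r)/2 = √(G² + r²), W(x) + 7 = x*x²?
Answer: 55821 + 220*√557 ≈ 61013.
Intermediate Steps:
W(x) = -7 + x³ (W(x) = -7 + x*x² = -7 + x³)
p(G, r) = 2*√(G² + r²)
(p(W(5), -1) + 11)² = (2*√((-7 + 5³)² + (-1)²) + 11)² = (2*√((-7 + 125)² + 1) + 11)² = (2*√(118² + 1) + 11)² = (2*√(13924 + 1) + 11)² = (2*√13925 + 11)² = (2*(5*√557) + 11)² = (10*√557 + 11)² = (11 + 10*√557)²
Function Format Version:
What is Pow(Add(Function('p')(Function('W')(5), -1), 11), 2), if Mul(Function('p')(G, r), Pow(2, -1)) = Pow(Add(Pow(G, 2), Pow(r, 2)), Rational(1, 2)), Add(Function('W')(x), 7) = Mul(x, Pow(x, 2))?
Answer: Add(55821, Mul(220, Pow(557, Rational(1, 2)))) ≈ 61013.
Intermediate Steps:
Function('W')(x) = Add(-7, Pow(x, 3)) (Function('W')(x) = Add(-7, Mul(x, Pow(x, 2))) = Add(-7, Pow(x, 3)))
Function('p')(G, r) = Mul(2, Pow(Add(Pow(G, 2), Pow(r, 2)), Rational(1, 2)))
Pow(Add(Function('p')(Function('W')(5), -1), 11), 2) = Pow(Add(Mul(2, Pow(Add(Pow(Add(-7, Pow(5, 3)), 2), Pow(-1, 2)), Rational(1, 2))), 11), 2) = Pow(Add(Mul(2, Pow(Add(Pow(Add(-7, 125), 2), 1), Rational(1, 2))), 11), 2) = Pow(Add(Mul(2, Pow(Add(Pow(118, 2), 1), Rational(1, 2))), 11), 2) = Pow(Add(Mul(2, Pow(Add(13924, 1), Rational(1, 2))), 11), 2) = Pow(Add(Mul(2, Pow(13925, Rational(1, 2))), 11), 2) = Pow(Add(Mul(2, Mul(5, Pow(557, Rational(1, 2)))), 11), 2) = Pow(Add(Mul(10, Pow(557, Rational(1, 2))), 11), 2) = Pow(Add(11, Mul(10, Pow(557, Rational(1, 2)))), 2)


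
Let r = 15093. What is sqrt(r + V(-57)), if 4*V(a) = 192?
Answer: 7*sqrt(309) ≈ 123.05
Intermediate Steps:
V(a) = 48 (V(a) = (1/4)*192 = 48)
sqrt(r + V(-57)) = sqrt(15093 + 48) = sqrt(15141) = 7*sqrt(309)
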